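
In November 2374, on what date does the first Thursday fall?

November 1, 2374 is a Friday.
The first Thursday is therefore November 7 (6 days later).

November 7, 2374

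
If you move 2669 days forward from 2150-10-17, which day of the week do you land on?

Monday

Oct 17, 2150 is a Saturday.
2669 mod 7 = 2, so 2669 days after a Saturday is Saturday + 2 = Monday.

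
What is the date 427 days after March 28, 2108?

+365 (one year) → Mar 28, 2109 (62 left).
Mar has 31 days: +4 → Apr 1, 2109 (58 left).
Apr has 30 days: +30 → May 1, 2109 (28 left).
+28 → May 29, 2109.

May 29, 2109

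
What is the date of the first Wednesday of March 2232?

March 7, 2232

March 1, 2232 is a Thursday.
The first Wednesday is therefore March 7 (6 days later).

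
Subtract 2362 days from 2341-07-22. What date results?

−365 (one year) → Jul 22, 2340 (1997 left).
−366 (one year; includes Feb 29, 2340) → Jul 22, 2339 (1631 left).
−365 (one year) → Jul 22, 2338 (1266 left).
−365 (one year) → Jul 22, 2337 (901 left).
−365 (one year) → Jul 22, 2336 (536 left).
−366 (one year; includes Feb 29, 2336) → Jul 22, 2335 (170 left).
−22 → Jun 30, 2335 (end of Jun, 30 days; 148 left).
−30 → May 31, 2335 (end of May, 31 days; 118 left).
−31 → Apr 30, 2335 (end of Apr, 30 days; 87 left).
−30 → Mar 31, 2335 (end of Mar, 31 days; 57 left).
−31 → Feb 28, 2335 (end of Feb, 28 days; 26 left).
−26 → Feb 2, 2335.

February 2, 2335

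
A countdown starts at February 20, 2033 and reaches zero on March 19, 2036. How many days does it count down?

Feb 20, 2033 → Feb 20, 2034: 365 days.
Feb 20, 2034 → Feb 20, 2035: 365 days.
Feb 20, 2035 → Mar 20, 2035: 28 days (February has 28).
Mar 20, 2035 → Apr 20, 2035: 31 days (March has 31).
Apr 20, 2035 → May 20, 2035: 30 days (April has 30).
May 20, 2035 → Jun 20, 2035: 31 days (May has 31).
Jun 20, 2035 → Jul 20, 2035: 30 days (June has 30).
Jul 20, 2035 → Aug 20, 2035: 31 days (July has 31).
Aug 20, 2035 → Sep 20, 2035: 31 days (August has 31).
Sep 20, 2035 → Oct 20, 2035: 30 days (September has 30).
Oct 20, 2035 → Nov 20, 2035: 31 days (October has 31).
Nov 20, 2035 → Dec 20, 2035: 30 days (November has 30).
Dec 20, 2035 → Jan 20, 2036: 31 days (December has 31).
Jan 20, 2036 → Feb 20, 2036: 31 days (January has 31).
Feb 20, 2036 → Mar 19, 2036: 28 days.
Total: 1123 days.

1123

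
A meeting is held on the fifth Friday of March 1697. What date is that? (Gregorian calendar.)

March 1, 1697 is a Friday.
The first Friday is therefore March 1 (same day).
The fifth Friday is 1 + 4×7 = March 29.

March 29, 1697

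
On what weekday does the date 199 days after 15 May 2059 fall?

First find the weekday of May 15, 2059. Doomsday rule: the anchor day for the 2000s is Tuesday. For year 59: 59÷12 = 4 r 11, and 11÷4 = 2, so 4+11+2 = 17.
Tuesday + 17 ≡ Friday — that's 2059's doomsday.
In May the doomsday date is May 9.
May 15 is 6 days after May 9; 6 mod 7 = 6, so Friday + 6 = Thursday.
199 mod 7 = 3, so 199 days after a Thursday is Thursday + 3 = Sunday.

Sunday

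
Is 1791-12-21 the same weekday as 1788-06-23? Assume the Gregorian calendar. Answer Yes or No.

From Jun 23, 1788 to Dec 21, 1791 is 1276 days.
1276 mod 7 = 2, so they are different weekdays.
(Jun 23, 1788 is a Monday; Dec 21, 1791 is a Wednesday.)

No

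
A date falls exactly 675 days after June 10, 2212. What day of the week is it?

First find the weekday of Jun 10, 2212. Doomsday rule: the anchor day for the 2200s is Friday. For year 12: 12÷12 = 1 r 0, and 0÷4 = 0, so 1+0+0 = 1.
Friday + 1 ≡ Saturday — that's 2212's doomsday.
In June the doomsday date is Jun 6.
Jun 10 is 4 days after Jun 6; 4 mod 7 = 4, so Saturday + 4 = Wednesday.
675 mod 7 = 3, so 675 days after a Wednesday is Wednesday + 3 = Saturday.

Saturday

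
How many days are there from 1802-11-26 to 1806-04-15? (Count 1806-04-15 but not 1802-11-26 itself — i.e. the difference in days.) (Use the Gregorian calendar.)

1236

Nov 26, 1802 → Nov 26, 1803: 365 days.
Nov 26, 1803 → Nov 26, 1804: 366 days (Feb 29, 1804 is in that span).
Nov 26, 1804 → Nov 26, 1805: 365 days.
Nov 26, 1805 → Dec 26, 1805: 30 days (November has 30).
Dec 26, 1805 → Jan 26, 1806: 31 days (December has 31).
Jan 26, 1806 → Feb 26, 1806: 31 days (January has 31).
Feb 26, 1806 → Mar 26, 1806: 28 days (February has 28).
Mar 26, 1806 → Apr 15, 1806: 20 days.
Total: 1236 days.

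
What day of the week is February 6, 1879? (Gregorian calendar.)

Doomsday rule: the anchor day for the 1800s is Friday. For year 79: 79÷12 = 6 r 7, and 7÷4 = 1, so 6+7+1 = 14.
Friday + 14 ≡ Friday — that's 1879's doomsday.
In February the doomsday date is Feb 28 (1879 is not a leap year).
Feb 6 is 22 days before Feb 28; 22 mod 7 = 1, so Friday − 1 = Thursday.

Thursday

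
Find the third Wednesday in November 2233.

November 20, 2233

November 1, 2233 is a Friday.
The first Wednesday is therefore November 6 (5 days later).
The third Wednesday is 6 + 2×7 = November 20.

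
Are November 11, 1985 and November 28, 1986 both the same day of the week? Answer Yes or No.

From Nov 11, 1985 to Nov 28, 1986 is 382 days.
382 mod 7 = 4, so they are different weekdays.
(Nov 11, 1985 is a Monday; Nov 28, 1986 is a Friday.)

No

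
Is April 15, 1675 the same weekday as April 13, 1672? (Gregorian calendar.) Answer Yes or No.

No

From Apr 13, 1672 to Apr 15, 1675 is 1097 days.
1097 mod 7 = 5, so they are different weekdays.
(Apr 13, 1672 is a Wednesday; Apr 15, 1675 is a Monday.)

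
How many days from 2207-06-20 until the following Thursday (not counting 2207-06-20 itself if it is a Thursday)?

Jun 20, 2207 is a Saturday.
From Saturday to the next Thursday is 5 days.

5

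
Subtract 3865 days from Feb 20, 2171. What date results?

−365 (one year) → Feb 20, 2170 (3500 left).
−365 (one year) → Feb 20, 2169 (3135 left).
−366 (one year; includes Feb 29, 2168) → Feb 20, 2168 (2769 left).
−365 (one year) → Feb 20, 2167 (2404 left).
−365 (one year) → Feb 20, 2166 (2039 left).
−365 (one year) → Feb 20, 2165 (1674 left).
−366 (one year; includes Feb 29, 2164) → Feb 20, 2164 (1308 left).
−365 (one year) → Feb 20, 2163 (943 left).
−365 (one year) → Feb 20, 2162 (578 left).
−365 (one year) → Feb 20, 2161 (213 left).
−20 → Jan 31, 2161 (end of Jan, 31 days; 193 left).
−31 → Dec 31, 2160 (end of Dec, 31 days; 162 left).
−31 → Nov 30, 2160 (end of Nov, 30 days; 131 left).
−30 → Oct 31, 2160 (end of Oct, 31 days; 101 left).
−31 → Sep 30, 2160 (end of Sep, 30 days; 70 left).
−30 → Aug 31, 2160 (end of Aug, 31 days; 40 left).
−31 → Jul 31, 2160 (end of Jul, 31 days; 9 left).
−9 → Jul 22, 2160.

July 22, 2160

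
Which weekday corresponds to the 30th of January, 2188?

Doomsday rule: the anchor day for the 2100s is Sunday. For year 88: 88÷12 = 7 r 4, and 4÷4 = 1, so 7+4+1 = 12.
Sunday + 12 ≡ Friday — that's 2188's doomsday.
In January the doomsday date is Jan 4 (2188 is a leap year (divisible by 4)).
Jan 30 is 26 days after Jan 4; 26 mod 7 = 5, so Friday + 5 = Wednesday.

Wednesday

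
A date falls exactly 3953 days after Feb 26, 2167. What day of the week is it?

Feb 26, 2167 is a Thursday.
3953 mod 7 = 5, so 3953 days after a Thursday is Thursday + 5 = Tuesday.

Tuesday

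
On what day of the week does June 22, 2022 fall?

Doomsday rule: the anchor day for the 2000s is Tuesday. For year 22: 22÷12 = 1 r 10, and 10÷4 = 2, so 1+10+2 = 13.
Tuesday + 13 ≡ Monday — that's 2022's doomsday.
In June the doomsday date is Jun 6.
Jun 22 is 16 days after Jun 6; 16 mod 7 = 2, so Monday + 2 = Wednesday.

Wednesday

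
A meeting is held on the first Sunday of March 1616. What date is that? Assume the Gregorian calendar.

March 1, 1616 is a Tuesday.
The first Sunday is therefore March 6 (5 days later).

March 6, 1616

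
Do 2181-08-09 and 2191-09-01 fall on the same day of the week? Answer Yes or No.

Yes

From Aug 9, 2181 to Sep 1, 2191 is 3675 days.
3675 mod 7 = 0, so they are the same weekday.
(Aug 9, 2181 is a Thursday; Sep 1, 2191 is a Thursday.)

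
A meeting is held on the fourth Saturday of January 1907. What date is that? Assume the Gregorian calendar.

January 1, 1907 is a Tuesday.
The first Saturday is therefore January 5 (4 days later).
The fourth Saturday is 5 + 3×7 = January 26.

January 26, 1907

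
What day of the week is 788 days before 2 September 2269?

Sep 2, 2269 is a Thursday.
788 mod 7 = 4, so 788 days before a Thursday is Thursday − 4 = Sunday.

Sunday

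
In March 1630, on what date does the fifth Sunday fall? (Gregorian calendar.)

March 1, 1630 is a Friday.
The first Sunday is therefore March 3 (2 days later).
The fifth Sunday is 3 + 4×7 = March 31.

March 31, 1630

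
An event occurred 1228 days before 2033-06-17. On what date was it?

−365 (one year) → Jun 17, 2032 (863 left).
−366 (one year; includes Feb 29, 2032) → Jun 17, 2031 (497 left).
−365 (one year) → Jun 17, 2030 (132 left).
−17 → May 31, 2030 (end of May, 31 days; 115 left).
−31 → Apr 30, 2030 (end of Apr, 30 days; 84 left).
−30 → Mar 31, 2030 (end of Mar, 31 days; 54 left).
−31 → Feb 28, 2030 (end of Feb, 28 days; 23 left).
−23 → Feb 5, 2030.

February 5, 2030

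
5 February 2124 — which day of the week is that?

Saturday

January 1, 2124 is a Saturday.
Jan 1, 2124 → Feb 1, 2124: 31 days (January has 31).
Feb 1, 2124 → Feb 5, 2124: 4 days.
Total: 35 days.
35 mod 7 = 0, so Saturday + 0 = Saturday.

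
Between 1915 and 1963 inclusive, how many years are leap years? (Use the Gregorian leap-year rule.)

12

Multiples of 4 in [1915,1963]: 12.
Of those, multiples of 100: 0 (not leap unless ÷400).
Multiples of 400: 0.
Leap years = 12 − 0 + 0 = 12.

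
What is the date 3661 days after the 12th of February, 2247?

February 20, 2257

+365 (one year) → Feb 12, 2248 (3296 left).
+366 (one year; includes Feb 29, 2248) → Feb 12, 2249 (2930 left).
+365 (one year) → Feb 12, 2250 (2565 left).
+365 (one year) → Feb 12, 2251 (2200 left).
+365 (one year) → Feb 12, 2252 (1835 left).
+366 (one year; includes Feb 29, 2252) → Feb 12, 2253 (1469 left).
+365 (one year) → Feb 12, 2254 (1104 left).
+365 (one year) → Feb 12, 2255 (739 left).
+365 (one year) → Feb 12, 2256 (374 left).
Feb has 29 days: +18 → Mar 1, 2256 (356 left).
Mar has 31 days: +31 → Apr 1, 2256 (325 left).
Apr has 30 days: +30 → May 1, 2256 (295 left).
May has 31 days: +31 → Jun 1, 2256 (264 left).
Jun has 30 days: +30 → Jul 1, 2256 (234 left).
Jul has 31 days: +31 → Aug 1, 2256 (203 left).
Aug has 31 days: +31 → Sep 1, 2256 (172 left).
Sep has 30 days: +30 → Oct 1, 2256 (142 left).
Oct has 31 days: +31 → Nov 1, 2256 (111 left).
Nov has 30 days: +30 → Dec 1, 2256 (81 left).
Dec has 31 days: +31 → Jan 1, 2257 (50 left).
Jan has 31 days: +31 → Feb 1, 2257 (19 left).
+19 → Feb 20, 2257.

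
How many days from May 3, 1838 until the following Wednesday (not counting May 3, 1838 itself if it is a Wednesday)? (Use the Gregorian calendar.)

May 3, 1838 is a Thursday.
From Thursday to the next Wednesday is 6 days.

6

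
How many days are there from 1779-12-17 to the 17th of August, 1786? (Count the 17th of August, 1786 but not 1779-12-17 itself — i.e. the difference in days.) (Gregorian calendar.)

2435

Dec 17, 1779 → Dec 17, 1780: 366 days (Feb 29, 1780 is in that span).
Dec 17, 1780 → Dec 17, 1781: 365 days.
Dec 17, 1781 → Dec 17, 1782: 365 days.
Dec 17, 1782 → Dec 17, 1783: 365 days.
Dec 17, 1783 → Dec 17, 1784: 366 days (Feb 29, 1784 is in that span).
Dec 17, 1784 → Dec 17, 1785: 365 days.
Dec 17, 1785 → Jan 17, 1786: 31 days (December has 31).
Jan 17, 1786 → Feb 17, 1786: 31 days (January has 31).
Feb 17, 1786 → Mar 17, 1786: 28 days (February has 28).
Mar 17, 1786 → Apr 17, 1786: 31 days (March has 31).
Apr 17, 1786 → May 17, 1786: 30 days (April has 30).
May 17, 1786 → Jun 17, 1786: 31 days (May has 31).
Jun 17, 1786 → Jul 17, 1786: 30 days (June has 30).
Jul 17, 1786 → Aug 17, 1786: 31 days.
Total: 2435 days.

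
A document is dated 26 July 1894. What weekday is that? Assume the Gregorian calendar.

Doomsday rule: the anchor day for the 1800s is Friday. For year 94: 94÷12 = 7 r 10, and 10÷4 = 2, so 7+10+2 = 19.
Friday + 19 ≡ Wednesday — that's 1894's doomsday.
In July the doomsday date is Jul 11.
Jul 26 is 15 days after Jul 11; 15 mod 7 = 1, so Wednesday + 1 = Thursday.

Thursday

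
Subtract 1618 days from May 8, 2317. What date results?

−365 (one year) → May 8, 2316 (1253 left).
−366 (one year; includes Feb 29, 2316) → May 8, 2315 (887 left).
−365 (one year) → May 8, 2314 (522 left).
−365 (one year) → May 8, 2313 (157 left).
−8 → Apr 30, 2313 (end of Apr, 30 days; 149 left).
−30 → Mar 31, 2313 (end of Mar, 31 days; 119 left).
−31 → Feb 28, 2313 (end of Feb, 28 days; 88 left).
−28 → Jan 31, 2313 (end of Jan, 31 days; 60 left).
−31 → Dec 31, 2312 (end of Dec, 31 days; 29 left).
−29 → Dec 2, 2312.

December 2, 2312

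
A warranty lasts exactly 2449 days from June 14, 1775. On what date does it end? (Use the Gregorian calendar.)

February 26, 1782

+366 (one year; includes Feb 29, 1776) → Jun 14, 1776 (2083 left).
+365 (one year) → Jun 14, 1777 (1718 left).
+365 (one year) → Jun 14, 1778 (1353 left).
+365 (one year) → Jun 14, 1779 (988 left).
+366 (one year; includes Feb 29, 1780) → Jun 14, 1780 (622 left).
+365 (one year) → Jun 14, 1781 (257 left).
Jun has 30 days: +17 → Jul 1, 1781 (240 left).
Jul has 31 days: +31 → Aug 1, 1781 (209 left).
Aug has 31 days: +31 → Sep 1, 1781 (178 left).
Sep has 30 days: +30 → Oct 1, 1781 (148 left).
Oct has 31 days: +31 → Nov 1, 1781 (117 left).
Nov has 30 days: +30 → Dec 1, 1781 (87 left).
Dec has 31 days: +31 → Jan 1, 1782 (56 left).
Jan has 31 days: +31 → Feb 1, 1782 (25 left).
+25 → Feb 26, 1782.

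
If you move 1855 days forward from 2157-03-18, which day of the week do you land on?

Friday

First find the weekday of Mar 18, 2157. Doomsday rule: the anchor day for the 2100s is Sunday. For year 57: 57÷12 = 4 r 9, and 9÷4 = 2, so 4+9+2 = 15.
Sunday + 15 ≡ Monday — that's 2157's doomsday.
In March the doomsday date is Mar 14.
Mar 18 is 4 days after Mar 14; 4 mod 7 = 4, so Monday + 4 = Friday.
1855 mod 7 = 0, so 1855 days after a Friday is Friday + 0 = Friday.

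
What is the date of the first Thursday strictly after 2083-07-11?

Jul 11, 2083 is a Sunday.
From Sunday to the next Thursday is 4 days.
Jul 11, 2083 + 4 = Jul 15, 2083.

July 15, 2083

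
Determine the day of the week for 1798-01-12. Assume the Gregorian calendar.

Doomsday rule: the anchor day for the 1700s is Sunday. For year 98: 98÷12 = 8 r 2, and 2÷4 = 0, so 8+2+0 = 10.
Sunday + 10 ≡ Wednesday — that's 1798's doomsday.
In January the doomsday date is Jan 3 (1798 is not a leap year).
Jan 12 is 9 days after Jan 3; 9 mod 7 = 2, so Wednesday + 2 = Friday.

Friday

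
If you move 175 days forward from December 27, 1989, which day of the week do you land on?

Wednesday

First find the weekday of Dec 27, 1989. Doomsday rule: the anchor day for the 1900s is Wednesday. For year 89: 89÷12 = 7 r 5, and 5÷4 = 1, so 7+5+1 = 13.
Wednesday + 13 ≡ Tuesday — that's 1989's doomsday.
In December the doomsday date is Dec 12.
Dec 27 is 15 days after Dec 12; 15 mod 7 = 1, so Tuesday + 1 = Wednesday.
175 mod 7 = 0, so 175 days after a Wednesday is Wednesday + 0 = Wednesday.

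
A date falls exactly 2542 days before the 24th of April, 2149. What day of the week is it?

First find the weekday of Apr 24, 2149. Doomsday rule: the anchor day for the 2100s is Sunday. For year 49: 49÷12 = 4 r 1, and 1÷4 = 0, so 4+1+0 = 5.
Sunday + 5 ≡ Friday — that's 2149's doomsday.
In April the doomsday date is Apr 4.
Apr 24 is 20 days after Apr 4; 20 mod 7 = 6, so Friday + 6 = Thursday.
2542 mod 7 = 1, so 2542 days before a Thursday is Thursday − 1 = Wednesday.

Wednesday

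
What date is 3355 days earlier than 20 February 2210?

−365 (one year) → Feb 20, 2209 (2990 left).
−366 (one year; includes Feb 29, 2208) → Feb 20, 2208 (2624 left).
−365 (one year) → Feb 20, 2207 (2259 left).
−365 (one year) → Feb 20, 2206 (1894 left).
−365 (one year) → Feb 20, 2205 (1529 left).
−366 (one year; includes Feb 29, 2204) → Feb 20, 2204 (1163 left).
−365 (one year) → Feb 20, 2203 (798 left).
−365 (one year) → Feb 20, 2202 (433 left).
−365 (one year) → Feb 20, 2201 (68 left).
−20 → Jan 31, 2201 (end of Jan, 31 days; 48 left).
−31 → Dec 31, 2200 (end of Dec, 31 days; 17 left).
−17 → Dec 14, 2200.

December 14, 2200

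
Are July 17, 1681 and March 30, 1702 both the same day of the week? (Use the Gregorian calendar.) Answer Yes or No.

From Jul 17, 1681 to Mar 30, 1702 is 7560 days.
7560 mod 7 = 0, so they are the same weekday.
(Jul 17, 1681 is a Thursday; Mar 30, 1702 is a Thursday.)

Yes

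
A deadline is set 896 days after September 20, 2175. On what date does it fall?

March 4, 2178

+366 (one year; includes Feb 29, 2176) → Sep 20, 2176 (530 left).
+365 (one year) → Sep 20, 2177 (165 left).
Sep has 30 days: +11 → Oct 1, 2177 (154 left).
Oct has 31 days: +31 → Nov 1, 2177 (123 left).
Nov has 30 days: +30 → Dec 1, 2177 (93 left).
Dec has 31 days: +31 → Jan 1, 2178 (62 left).
Jan has 31 days: +31 → Feb 1, 2178 (31 left).
Feb has 28 days: +28 → Mar 1, 2178 (3 left).
+3 → Mar 4, 2178.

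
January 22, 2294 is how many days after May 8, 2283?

May 8, 2283 → May 8, 2284: 366 days (Feb 29, 2284 is in that span).
May 8, 2284 → May 8, 2285: 365 days.
May 8, 2285 → May 8, 2286: 365 days.
May 8, 2286 → May 8, 2287: 365 days.
May 8, 2287 → May 8, 2288: 366 days (Feb 29, 2288 is in that span).
May 8, 2288 → May 8, 2289: 365 days.
May 8, 2289 → May 8, 2290: 365 days.
May 8, 2290 → May 8, 2291: 365 days.
May 8, 2291 → May 8, 2292: 366 days (Feb 29, 2292 is in that span).
May 8, 2292 → May 8, 2293: 365 days.
May 8, 2293 → Jun 8, 2293: 31 days (May has 31).
Jun 8, 2293 → Jul 8, 2293: 30 days (June has 30).
Jul 8, 2293 → Aug 8, 2293: 31 days (July has 31).
Aug 8, 2293 → Sep 8, 2293: 31 days (August has 31).
Sep 8, 2293 → Oct 8, 2293: 30 days (September has 30).
Oct 8, 2293 → Nov 8, 2293: 31 days (October has 31).
Nov 8, 2293 → Dec 8, 2293: 30 days (November has 30).
Dec 8, 2293 → Jan 8, 2294: 31 days (December has 31).
Jan 8, 2294 → Jan 22, 2294: 14 days.
Total: 3912 days.

3912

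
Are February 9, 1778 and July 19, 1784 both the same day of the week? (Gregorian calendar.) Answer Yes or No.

From Feb 9, 1778 to Jul 19, 1784 is 2352 days.
2352 mod 7 = 0, so they are the same weekday.
(Feb 9, 1778 is a Monday; Jul 19, 1784 is a Monday.)

Yes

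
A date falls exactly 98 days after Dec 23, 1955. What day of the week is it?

Dec 23, 1955 is a Friday.
98 mod 7 = 0, so 98 days after a Friday is Friday + 0 = Friday.

Friday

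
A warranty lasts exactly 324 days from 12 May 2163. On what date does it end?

March 31, 2164

May has 31 days: +20 → Jun 1, 2163 (304 left).
Jun has 30 days: +30 → Jul 1, 2163 (274 left).
Jul has 31 days: +31 → Aug 1, 2163 (243 left).
Aug has 31 days: +31 → Sep 1, 2163 (212 left).
Sep has 30 days: +30 → Oct 1, 2163 (182 left).
Oct has 31 days: +31 → Nov 1, 2163 (151 left).
Nov has 30 days: +30 → Dec 1, 2163 (121 left).
Dec has 31 days: +31 → Jan 1, 2164 (90 left).
Jan has 31 days: +31 → Feb 1, 2164 (59 left).
Feb has 29 days: +29 → Mar 1, 2164 (30 left).
+30 → Mar 31, 2164.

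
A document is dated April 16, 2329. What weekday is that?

Tuesday

Doomsday rule: the anchor day for the 2300s is Wednesday. For year 29: 29÷12 = 2 r 5, and 5÷4 = 1, so 2+5+1 = 8.
Wednesday + 8 ≡ Thursday — that's 2329's doomsday.
In April the doomsday date is Apr 4.
Apr 16 is 12 days after Apr 4; 12 mod 7 = 5, so Thursday + 5 = Tuesday.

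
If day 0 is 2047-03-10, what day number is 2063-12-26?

Mar 10, 2047 → Mar 10, 2048: 366 days (Feb 29, 2048 is in that span).
Mar 10, 2048 → Mar 10, 2049: 365 days.
Mar 10, 2049 → Mar 10, 2050: 365 days.
Mar 10, 2050 → Mar 10, 2051: 365 days.
Mar 10, 2051 → Mar 10, 2052: 366 days (Feb 29, 2052 is in that span).
Mar 10, 2052 → Mar 10, 2053: 365 days.
Mar 10, 2053 → Mar 10, 2054: 365 days.
Mar 10, 2054 → Mar 10, 2055: 365 days.
Mar 10, 2055 → Mar 10, 2056: 366 days (Feb 29, 2056 is in that span).
Mar 10, 2056 → Mar 10, 2057: 365 days.
Mar 10, 2057 → Mar 10, 2058: 365 days.
Mar 10, 2058 → Mar 10, 2059: 365 days.
Mar 10, 2059 → Mar 10, 2060: 366 days (Feb 29, 2060 is in that span).
Mar 10, 2060 → Mar 10, 2061: 365 days.
Mar 10, 2061 → Mar 10, 2062: 365 days.
Mar 10, 2062 → Mar 10, 2063: 365 days.
Mar 10, 2063 → Apr 10, 2063: 31 days (March has 31).
Apr 10, 2063 → May 10, 2063: 30 days (April has 30).
May 10, 2063 → Jun 10, 2063: 31 days (May has 31).
Jun 10, 2063 → Jul 10, 2063: 30 days (June has 30).
Jul 10, 2063 → Aug 10, 2063: 31 days (July has 31).
Aug 10, 2063 → Sep 10, 2063: 31 days (August has 31).
Sep 10, 2063 → Oct 10, 2063: 30 days (September has 30).
Oct 10, 2063 → Nov 10, 2063: 31 days (October has 31).
Nov 10, 2063 → Dec 10, 2063: 30 days (November has 30).
Dec 10, 2063 → Dec 26, 2063: 16 days.
Total: 6135 days.

6135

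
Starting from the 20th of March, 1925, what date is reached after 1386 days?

January 4, 1929

+365 (one year) → Mar 20, 1926 (1021 left).
+365 (one year) → Mar 20, 1927 (656 left).
+366 (one year; includes Feb 29, 1928) → Mar 20, 1928 (290 left).
Mar has 31 days: +12 → Apr 1, 1928 (278 left).
Apr has 30 days: +30 → May 1, 1928 (248 left).
May has 31 days: +31 → Jun 1, 1928 (217 left).
Jun has 30 days: +30 → Jul 1, 1928 (187 left).
Jul has 31 days: +31 → Aug 1, 1928 (156 left).
Aug has 31 days: +31 → Sep 1, 1928 (125 left).
Sep has 30 days: +30 → Oct 1, 1928 (95 left).
Oct has 31 days: +31 → Nov 1, 1928 (64 left).
Nov has 30 days: +30 → Dec 1, 1928 (34 left).
Dec has 31 days: +31 → Jan 1, 1929 (3 left).
+3 → Jan 4, 1929.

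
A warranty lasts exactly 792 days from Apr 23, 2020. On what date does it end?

June 24, 2022

+365 (one year) → Apr 23, 2021 (427 left).
+365 (one year) → Apr 23, 2022 (62 left).
Apr has 30 days: +8 → May 1, 2022 (54 left).
May has 31 days: +31 → Jun 1, 2022 (23 left).
+23 → Jun 24, 2022.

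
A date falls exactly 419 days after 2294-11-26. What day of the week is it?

First find the weekday of Nov 26, 2294. Doomsday rule: the anchor day for the 2200s is Friday. For year 94: 94÷12 = 7 r 10, and 10÷4 = 2, so 7+10+2 = 19.
Friday + 19 ≡ Wednesday — that's 2294's doomsday.
In November the doomsday date is Nov 7.
Nov 26 is 19 days after Nov 7; 19 mod 7 = 5, so Wednesday + 5 = Monday.
419 mod 7 = 6, so 419 days after a Monday is Monday + 6 = Sunday.

Sunday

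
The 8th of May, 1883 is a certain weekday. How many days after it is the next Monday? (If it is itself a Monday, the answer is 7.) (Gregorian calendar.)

May 8, 1883 is a Tuesday.
From Tuesday to the next Monday is 6 days.

6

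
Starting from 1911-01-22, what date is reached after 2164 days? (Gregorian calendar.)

+365 (one year) → Jan 22, 1912 (1799 left).
+366 (one year; includes Feb 29, 1912) → Jan 22, 1913 (1433 left).
+365 (one year) → Jan 22, 1914 (1068 left).
+365 (one year) → Jan 22, 1915 (703 left).
+365 (one year) → Jan 22, 1916 (338 left).
Jan has 31 days: +10 → Feb 1, 1916 (328 left).
Feb has 29 days: +29 → Mar 1, 1916 (299 left).
Mar has 31 days: +31 → Apr 1, 1916 (268 left).
Apr has 30 days: +30 → May 1, 1916 (238 left).
May has 31 days: +31 → Jun 1, 1916 (207 left).
Jun has 30 days: +30 → Jul 1, 1916 (177 left).
Jul has 31 days: +31 → Aug 1, 1916 (146 left).
Aug has 31 days: +31 → Sep 1, 1916 (115 left).
Sep has 30 days: +30 → Oct 1, 1916 (85 left).
Oct has 31 days: +31 → Nov 1, 1916 (54 left).
Nov has 30 days: +30 → Dec 1, 1916 (24 left).
+24 → Dec 25, 1916.

December 25, 1916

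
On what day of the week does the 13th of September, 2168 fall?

Tuesday

January 1, 2168 is a Friday.
Jan 1, 2168 → Feb 1, 2168: 31 days (January has 31).
Feb 1, 2168 → Mar 1, 2168: 29 days (February has 29).
Mar 1, 2168 → Apr 1, 2168: 31 days (March has 31).
Apr 1, 2168 → May 1, 2168: 30 days (April has 30).
May 1, 2168 → Jun 1, 2168: 31 days (May has 31).
Jun 1, 2168 → Jul 1, 2168: 30 days (June has 30).
Jul 1, 2168 → Aug 1, 2168: 31 days (July has 31).
Aug 1, 2168 → Sep 1, 2168: 31 days (August has 31).
Sep 1, 2168 → Sep 13, 2168: 12 days.
Total: 256 days.
256 mod 7 = 4, so Friday + 4 = Tuesday.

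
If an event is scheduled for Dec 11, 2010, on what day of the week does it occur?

January 1, 2010 is a Friday.
Jan 1, 2010 → Feb 1, 2010: 31 days (January has 31).
Feb 1, 2010 → Mar 1, 2010: 28 days (February has 28).
Mar 1, 2010 → Apr 1, 2010: 31 days (March has 31).
Apr 1, 2010 → May 1, 2010: 30 days (April has 30).
May 1, 2010 → Jun 1, 2010: 31 days (May has 31).
Jun 1, 2010 → Jul 1, 2010: 30 days (June has 30).
Jul 1, 2010 → Aug 1, 2010: 31 days (July has 31).
Aug 1, 2010 → Sep 1, 2010: 31 days (August has 31).
Sep 1, 2010 → Oct 1, 2010: 30 days (September has 30).
Oct 1, 2010 → Nov 1, 2010: 31 days (October has 31).
Nov 1, 2010 → Dec 1, 2010: 30 days (November has 30).
Dec 1, 2010 → Dec 11, 2010: 10 days.
Total: 344 days.
344 mod 7 = 1, so Friday + 1 = Saturday.

Saturday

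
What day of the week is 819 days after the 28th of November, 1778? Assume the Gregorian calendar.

First find the weekday of Nov 28, 1778. Doomsday rule: the anchor day for the 1700s is Sunday. For year 78: 78÷12 = 6 r 6, and 6÷4 = 1, so 6+6+1 = 13.
Sunday + 13 ≡ Saturday — that's 1778's doomsday.
In November the doomsday date is Nov 7.
Nov 28 is 21 days after Nov 7; 21 mod 7 = 0, so Saturday + 0 = Saturday.
819 mod 7 = 0, so 819 days after a Saturday is Saturday + 0 = Saturday.

Saturday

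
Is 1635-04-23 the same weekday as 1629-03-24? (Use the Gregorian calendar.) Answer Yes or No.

From Mar 24, 1629 to Apr 23, 1635 is 2221 days.
2221 mod 7 = 2, so they are different weekdays.
(Mar 24, 1629 is a Saturday; Apr 23, 1635 is a Monday.)

No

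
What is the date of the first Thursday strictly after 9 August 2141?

August 10, 2141

Aug 9, 2141 is a Wednesday.
From Wednesday to the next Thursday is 1 day.
Aug 9, 2141 + 1 = Aug 10, 2141.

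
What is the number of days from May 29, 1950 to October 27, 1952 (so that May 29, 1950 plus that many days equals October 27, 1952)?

882

May 29, 1950 → May 29, 1951: 365 days.
May 29, 1951 → May 29, 1952: 366 days (Feb 29, 1952 is in that span).
May 29, 1952 → Jun 29, 1952: 31 days (May has 31).
Jun 29, 1952 → Jul 29, 1952: 30 days (June has 30).
Jul 29, 1952 → Aug 29, 1952: 31 days (July has 31).
Aug 29, 1952 → Sep 29, 1952: 31 days (August has 31).
Sep 29, 1952 → Oct 27, 1952: 28 days.
Total: 882 days.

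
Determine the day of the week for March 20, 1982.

Doomsday rule: the anchor day for the 1900s is Wednesday. For year 82: 82÷12 = 6 r 10, and 10÷4 = 2, so 6+10+2 = 18.
Wednesday + 18 ≡ Sunday — that's 1982's doomsday.
In March the doomsday date is Mar 14.
Mar 20 is 6 days after Mar 14; 6 mod 7 = 6, so Sunday + 6 = Saturday.

Saturday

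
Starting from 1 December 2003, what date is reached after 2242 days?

January 20, 2010

+366 (one year; includes Feb 29, 2004) → Dec 1, 2004 (1876 left).
+365 (one year) → Dec 1, 2005 (1511 left).
+365 (one year) → Dec 1, 2006 (1146 left).
+365 (one year) → Dec 1, 2007 (781 left).
+366 (one year; includes Feb 29, 2008) → Dec 1, 2008 (415 left).
+365 (one year) → Dec 1, 2009 (50 left).
Dec has 31 days: +31 → Jan 1, 2010 (19 left).
+19 → Jan 20, 2010.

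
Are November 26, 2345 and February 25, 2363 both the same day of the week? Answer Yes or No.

Yes

From Nov 26, 2345 to Feb 25, 2363 is 6300 days.
6300 mod 7 = 0, so they are the same weekday.
(Nov 26, 2345 is a Monday; Feb 25, 2363 is a Monday.)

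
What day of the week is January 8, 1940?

Doomsday rule: the anchor day for the 1900s is Wednesday. For year 40: 40÷12 = 3 r 4, and 4÷4 = 1, so 3+4+1 = 8.
Wednesday + 8 ≡ Thursday — that's 1940's doomsday.
In January the doomsday date is Jan 4 (1940 is a leap year (divisible by 4)).
Jan 8 is 4 days after Jan 4; 4 mod 7 = 4, so Thursday + 4 = Monday.

Monday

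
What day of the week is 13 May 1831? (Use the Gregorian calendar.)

Doomsday rule: the anchor day for the 1800s is Friday. For year 31: 31÷12 = 2 r 7, and 7÷4 = 1, so 2+7+1 = 10.
Friday + 10 ≡ Monday — that's 1831's doomsday.
In May the doomsday date is May 9.
May 13 is 4 days after May 9; 4 mod 7 = 4, so Monday + 4 = Friday.

Friday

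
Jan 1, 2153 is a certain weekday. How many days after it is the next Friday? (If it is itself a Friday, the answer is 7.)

Jan 1, 2153 is a Monday.
From Monday to the next Friday is 4 days.

4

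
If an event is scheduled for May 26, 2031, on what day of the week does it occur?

Monday

Doomsday rule: the anchor day for the 2000s is Tuesday. For year 31: 31÷12 = 2 r 7, and 7÷4 = 1, so 2+7+1 = 10.
Tuesday + 10 ≡ Friday — that's 2031's doomsday.
In May the doomsday date is May 9.
May 26 is 17 days after May 9; 17 mod 7 = 3, so Friday + 3 = Monday.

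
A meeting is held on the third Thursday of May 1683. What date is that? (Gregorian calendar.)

May 20, 1683

May 1, 1683 is a Saturday.
The first Thursday is therefore May 6 (5 days later).
The third Thursday is 6 + 2×7 = May 20.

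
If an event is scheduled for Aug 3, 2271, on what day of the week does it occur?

Doomsday rule: the anchor day for the 2200s is Friday. For year 71: 71÷12 = 5 r 11, and 11÷4 = 2, so 5+11+2 = 18.
Friday + 18 ≡ Tuesday — that's 2271's doomsday.
In August the doomsday date is Aug 8.
Aug 3 is 5 days before Aug 8; 5 mod 7 = 5, so Tuesday − 5 = Thursday.

Thursday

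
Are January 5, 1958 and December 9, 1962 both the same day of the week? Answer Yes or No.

From Jan 5, 1958 to Dec 9, 1962 is 1799 days.
1799 mod 7 = 0, so they are the same weekday.
(Jan 5, 1958 is a Sunday; Dec 9, 1962 is a Sunday.)

Yes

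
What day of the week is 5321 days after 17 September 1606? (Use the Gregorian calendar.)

Monday

Sep 17, 1606 is a Sunday.
5321 mod 7 = 1, so 5321 days after a Sunday is Sunday + 1 = Monday.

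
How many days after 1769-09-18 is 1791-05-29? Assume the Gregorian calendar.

7923

Sep 18, 1769 → Sep 18, 1770: 365 days.
Sep 18, 1770 → Sep 18, 1771: 365 days.
Sep 18, 1771 → Sep 18, 1772: 366 days (Feb 29, 1772 is in that span).
Sep 18, 1772 → Sep 18, 1773: 365 days.
Sep 18, 1773 → Sep 18, 1774: 365 days.
Sep 18, 1774 → Sep 18, 1775: 365 days.
Sep 18, 1775 → Sep 18, 1776: 366 days (Feb 29, 1776 is in that span).
Sep 18, 1776 → Sep 18, 1777: 365 days.
Sep 18, 1777 → Sep 18, 1778: 365 days.
Sep 18, 1778 → Sep 18, 1779: 365 days.
Sep 18, 1779 → Sep 18, 1780: 366 days (Feb 29, 1780 is in that span).
Sep 18, 1780 → Sep 18, 1781: 365 days.
Sep 18, 1781 → Sep 18, 1782: 365 days.
Sep 18, 1782 → Sep 18, 1783: 365 days.
Sep 18, 1783 → Sep 18, 1784: 366 days (Feb 29, 1784 is in that span).
Sep 18, 1784 → Sep 18, 1785: 365 days.
Sep 18, 1785 → Sep 18, 1786: 365 days.
Sep 18, 1786 → Sep 18, 1787: 365 days.
Sep 18, 1787 → Sep 18, 1788: 366 days (Feb 29, 1788 is in that span).
Sep 18, 1788 → Sep 18, 1789: 365 days.
Sep 18, 1789 → Sep 18, 1790: 365 days.
Sep 18, 1790 → Oct 18, 1790: 30 days (September has 30).
Oct 18, 1790 → Nov 18, 1790: 31 days (October has 31).
Nov 18, 1790 → Dec 18, 1790: 30 days (November has 30).
Dec 18, 1790 → Jan 18, 1791: 31 days (December has 31).
Jan 18, 1791 → Feb 18, 1791: 31 days (January has 31).
Feb 18, 1791 → Mar 18, 1791: 28 days (February has 28).
Mar 18, 1791 → Apr 18, 1791: 31 days (March has 31).
Apr 18, 1791 → May 18, 1791: 30 days (April has 30).
May 18, 1791 → May 29, 1791: 11 days.
Total: 7923 days.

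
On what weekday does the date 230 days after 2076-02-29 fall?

First find the weekday of Feb 29, 2076. Doomsday rule: the anchor day for the 2000s is Tuesday. For year 76: 76÷12 = 6 r 4, and 4÷4 = 1, so 6+4+1 = 11.
Tuesday + 11 ≡ Saturday — that's 2076's doomsday.
In February the doomsday date is Feb 29 (2076 is a leap year (divisible by 4)).
Feb 29 is the doomsday itself: Saturday.
230 mod 7 = 6, so 230 days after a Saturday is Saturday + 6 = Friday.

Friday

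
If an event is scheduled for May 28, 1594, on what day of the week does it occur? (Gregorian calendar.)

Doomsday rule: the anchor day for the 1500s is Wednesday. For year 94: 94÷12 = 7 r 10, and 10÷4 = 2, so 7+10+2 = 19.
Wednesday + 19 ≡ Monday — that's 1594's doomsday.
In May the doomsday date is May 9.
May 28 is 19 days after May 9; 19 mod 7 = 5, so Monday + 5 = Saturday.

Saturday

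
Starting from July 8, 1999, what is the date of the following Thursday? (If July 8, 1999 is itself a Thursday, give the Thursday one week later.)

Jul 8, 1999 is a Thursday.
From Thursday to the next Thursday is 7 days.
Jul 8, 1999 + 7 = Jul 15, 1999.

July 15, 1999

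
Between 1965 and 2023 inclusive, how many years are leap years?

Multiples of 4 in [1965,2023]: 14.
Of those, multiples of 100: 1 (not leap unless ÷400).
Multiples of 400: 1.
Leap years = 14 − 1 + 1 = 14.

14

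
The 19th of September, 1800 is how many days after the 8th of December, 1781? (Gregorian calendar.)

6859

Dec 8, 1781 → Dec 8, 1782: 365 days.
Dec 8, 1782 → Dec 8, 1783: 365 days.
Dec 8, 1783 → Dec 8, 1784: 366 days (Feb 29, 1784 is in that span).
Dec 8, 1784 → Dec 8, 1785: 365 days.
Dec 8, 1785 → Dec 8, 1786: 365 days.
Dec 8, 1786 → Dec 8, 1787: 365 days.
Dec 8, 1787 → Dec 8, 1788: 366 days (Feb 29, 1788 is in that span).
Dec 8, 1788 → Dec 8, 1789: 365 days.
Dec 8, 1789 → Dec 8, 1790: 365 days.
Dec 8, 1790 → Dec 8, 1791: 365 days.
Dec 8, 1791 → Dec 8, 1792: 366 days (Feb 29, 1792 is in that span).
Dec 8, 1792 → Dec 8, 1793: 365 days.
Dec 8, 1793 → Dec 8, 1794: 365 days.
Dec 8, 1794 → Dec 8, 1795: 365 days.
Dec 8, 1795 → Dec 8, 1796: 366 days (Feb 29, 1796 is in that span).
Dec 8, 1796 → Dec 8, 1797: 365 days.
Dec 8, 1797 → Dec 8, 1798: 365 days.
Dec 8, 1798 → Dec 8, 1799: 365 days.
Dec 8, 1799 → Jan 8, 1800: 31 days (December has 31).
Jan 8, 1800 → Feb 8, 1800: 31 days (January has 31).
Feb 8, 1800 → Mar 8, 1800: 28 days (February has 28).
Mar 8, 1800 → Apr 8, 1800: 31 days (March has 31).
Apr 8, 1800 → May 8, 1800: 30 days (April has 30).
May 8, 1800 → Jun 8, 1800: 31 days (May has 31).
Jun 8, 1800 → Jul 8, 1800: 30 days (June has 30).
Jul 8, 1800 → Aug 8, 1800: 31 days (July has 31).
Aug 8, 1800 → Sep 8, 1800: 31 days (August has 31).
Sep 8, 1800 → Sep 19, 1800: 11 days.
Total: 6859 days.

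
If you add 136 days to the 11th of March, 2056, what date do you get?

July 25, 2056

Mar has 31 days: +21 → Apr 1, 2056 (115 left).
Apr has 30 days: +30 → May 1, 2056 (85 left).
May has 31 days: +31 → Jun 1, 2056 (54 left).
Jun has 30 days: +30 → Jul 1, 2056 (24 left).
+24 → Jul 25, 2056.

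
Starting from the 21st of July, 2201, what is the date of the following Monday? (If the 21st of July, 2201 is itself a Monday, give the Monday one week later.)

July 27, 2201

Jul 21, 2201 is a Tuesday.
From Tuesday to the next Monday is 6 days.
Jul 21, 2201 + 6 = Jul 27, 2201.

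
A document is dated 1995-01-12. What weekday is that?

Doomsday rule: the anchor day for the 1900s is Wednesday. For year 95: 95÷12 = 7 r 11, and 11÷4 = 2, so 7+11+2 = 20.
Wednesday + 20 ≡ Tuesday — that's 1995's doomsday.
In January the doomsday date is Jan 3 (1995 is not a leap year).
Jan 12 is 9 days after Jan 3; 9 mod 7 = 2, so Tuesday + 2 = Thursday.

Thursday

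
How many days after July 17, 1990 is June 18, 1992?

Jul 17, 1990 → Jul 17, 1991: 365 days.
Jul 17, 1991 → Aug 17, 1991: 31 days (July has 31).
Aug 17, 1991 → Sep 17, 1991: 31 days (August has 31).
Sep 17, 1991 → Oct 17, 1991: 30 days (September has 30).
Oct 17, 1991 → Nov 17, 1991: 31 days (October has 31).
Nov 17, 1991 → Dec 17, 1991: 30 days (November has 30).
Dec 17, 1991 → Jan 17, 1992: 31 days (December has 31).
Jan 17, 1992 → Feb 17, 1992: 31 days (January has 31).
Feb 17, 1992 → Mar 17, 1992: 29 days (February has 29).
Mar 17, 1992 → Apr 17, 1992: 31 days (March has 31).
Apr 17, 1992 → May 17, 1992: 30 days (April has 30).
May 17, 1992 → Jun 17, 1992: 31 days (May has 31).
Jun 17, 1992 → Jun 18, 1992: 1 days.
Total: 702 days.

702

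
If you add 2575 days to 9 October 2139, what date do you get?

October 27, 2146

+366 (one year; includes Feb 29, 2140) → Oct 9, 2140 (2209 left).
+365 (one year) → Oct 9, 2141 (1844 left).
+365 (one year) → Oct 9, 2142 (1479 left).
+365 (one year) → Oct 9, 2143 (1114 left).
+366 (one year; includes Feb 29, 2144) → Oct 9, 2144 (748 left).
+365 (one year) → Oct 9, 2145 (383 left).
Oct has 31 days: +23 → Nov 1, 2145 (360 left).
Nov has 30 days: +30 → Dec 1, 2145 (330 left).
Dec has 31 days: +31 → Jan 1, 2146 (299 left).
Jan has 31 days: +31 → Feb 1, 2146 (268 left).
Feb has 28 days: +28 → Mar 1, 2146 (240 left).
Mar has 31 days: +31 → Apr 1, 2146 (209 left).
Apr has 30 days: +30 → May 1, 2146 (179 left).
May has 31 days: +31 → Jun 1, 2146 (148 left).
Jun has 30 days: +30 → Jul 1, 2146 (118 left).
Jul has 31 days: +31 → Aug 1, 2146 (87 left).
Aug has 31 days: +31 → Sep 1, 2146 (56 left).
Sep has 30 days: +30 → Oct 1, 2146 (26 left).
+26 → Oct 27, 2146.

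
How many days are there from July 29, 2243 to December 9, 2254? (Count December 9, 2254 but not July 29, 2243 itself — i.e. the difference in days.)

Jul 29, 2243 → Jul 29, 2244: 366 days (Feb 29, 2244 is in that span).
Jul 29, 2244 → Jul 29, 2245: 365 days.
Jul 29, 2245 → Jul 29, 2246: 365 days.
Jul 29, 2246 → Jul 29, 2247: 365 days.
Jul 29, 2247 → Jul 29, 2248: 366 days (Feb 29, 2248 is in that span).
Jul 29, 2248 → Jul 29, 2249: 365 days.
Jul 29, 2249 → Jul 29, 2250: 365 days.
Jul 29, 2250 → Jul 29, 2251: 365 days.
Jul 29, 2251 → Jul 29, 2252: 366 days (Feb 29, 2252 is in that span).
Jul 29, 2252 → Jul 29, 2253: 365 days.
Jul 29, 2253 → Jul 29, 2254: 365 days.
Jul 29, 2254 → Aug 29, 2254: 31 days (July has 31).
Aug 29, 2254 → Sep 29, 2254: 31 days (August has 31).
Sep 29, 2254 → Oct 29, 2254: 30 days (September has 30).
Oct 29, 2254 → Nov 29, 2254: 31 days (October has 31).
Nov 29, 2254 → Dec 9, 2254: 10 days.
Total: 4151 days.

4151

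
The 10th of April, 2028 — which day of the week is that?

Doomsday rule: the anchor day for the 2000s is Tuesday. For year 28: 28÷12 = 2 r 4, and 4÷4 = 1, so 2+4+1 = 7.
Tuesday + 7 ≡ Tuesday — that's 2028's doomsday.
In April the doomsday date is Apr 4.
Apr 10 is 6 days after Apr 4; 6 mod 7 = 6, so Tuesday + 6 = Monday.

Monday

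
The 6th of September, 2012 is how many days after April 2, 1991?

Apr 2, 1991 → Apr 2, 1992: 366 days (Feb 29, 1992 is in that span).
Apr 2, 1992 → Apr 2, 1993: 365 days.
Apr 2, 1993 → Apr 2, 1994: 365 days.
Apr 2, 1994 → Apr 2, 1995: 365 days.
Apr 2, 1995 → Apr 2, 1996: 366 days (Feb 29, 1996 is in that span).
Apr 2, 1996 → Apr 2, 1997: 365 days.
Apr 2, 1997 → Apr 2, 1998: 365 days.
Apr 2, 1998 → Apr 2, 1999: 365 days.
Apr 2, 1999 → Apr 2, 2000: 366 days (Feb 29, 2000 is in that span).
Apr 2, 2000 → Apr 2, 2001: 365 days.
Apr 2, 2001 → Apr 2, 2002: 365 days.
Apr 2, 2002 → Apr 2, 2003: 365 days.
Apr 2, 2003 → Apr 2, 2004: 366 days (Feb 29, 2004 is in that span).
Apr 2, 2004 → Apr 2, 2005: 365 days.
Apr 2, 2005 → Apr 2, 2006: 365 days.
Apr 2, 2006 → Apr 2, 2007: 365 days.
Apr 2, 2007 → Apr 2, 2008: 366 days (Feb 29, 2008 is in that span).
Apr 2, 2008 → Apr 2, 2009: 365 days.
Apr 2, 2009 → Apr 2, 2010: 365 days.
Apr 2, 2010 → Apr 2, 2011: 365 days.
Apr 2, 2011 → Apr 2, 2012: 366 days (Feb 29, 2012 is in that span).
Apr 2, 2012 → May 2, 2012: 30 days (April has 30).
May 2, 2012 → Jun 2, 2012: 31 days (May has 31).
Jun 2, 2012 → Jul 2, 2012: 30 days (June has 30).
Jul 2, 2012 → Aug 2, 2012: 31 days (July has 31).
Aug 2, 2012 → Sep 2, 2012: 31 days (August has 31).
Sep 2, 2012 → Sep 6, 2012: 4 days.
Total: 7828 days.

7828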